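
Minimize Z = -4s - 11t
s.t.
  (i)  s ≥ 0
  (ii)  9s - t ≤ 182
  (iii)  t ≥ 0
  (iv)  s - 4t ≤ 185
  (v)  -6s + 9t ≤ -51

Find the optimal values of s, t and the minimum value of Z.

s = 529/25, t = 211/25, minimum Z = -4437/25

Vertices and Z = -4s - 11t:
  (182/9, 0) → Z = -728/9
  (529/25, 211/25) → Z = -4437/25
  (17/2, 0) → Z = -34

At the optimal vertex, 9s - t = 182 and -6s + 9t = -51.
Solving simultaneously gives s = 529/25, t = 211/25.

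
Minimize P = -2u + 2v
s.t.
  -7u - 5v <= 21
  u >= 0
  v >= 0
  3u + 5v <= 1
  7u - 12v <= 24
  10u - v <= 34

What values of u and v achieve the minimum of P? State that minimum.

Extreme points and P = -2u + 2v:
  (0, 0) → P = 0
  (0, 1/5) → P = 2/5
  (1/3, 0) → P = -2/3

u = 1/3, v = 0, minimum P = -2/3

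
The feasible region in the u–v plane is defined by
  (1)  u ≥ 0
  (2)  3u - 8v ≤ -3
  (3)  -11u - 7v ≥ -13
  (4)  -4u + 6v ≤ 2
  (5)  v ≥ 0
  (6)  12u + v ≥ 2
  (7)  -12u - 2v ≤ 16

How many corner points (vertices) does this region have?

Pairwise boundary intersections that survive every other constraint:
  (83/109, 72/109)
  (1/7, 3/7)
  (32/47, 37/47)

3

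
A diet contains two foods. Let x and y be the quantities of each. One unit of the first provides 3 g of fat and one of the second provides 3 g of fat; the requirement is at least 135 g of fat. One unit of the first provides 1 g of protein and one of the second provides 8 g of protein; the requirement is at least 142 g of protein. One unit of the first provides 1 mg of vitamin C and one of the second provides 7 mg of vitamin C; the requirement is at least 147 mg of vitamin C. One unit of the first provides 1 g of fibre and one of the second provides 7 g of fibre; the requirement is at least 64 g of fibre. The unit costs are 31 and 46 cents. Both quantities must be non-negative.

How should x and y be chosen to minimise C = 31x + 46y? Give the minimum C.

x = 28, y = 17, minimum C = 1650

The feasible region is unbounded (it extends along (0, 1), (1, 0)), but C strictly increases along every unbounded feasible direction, so there is no improving ray and the minimum is attained at a vertex.

At the optimal vertex, 3x + 3y = 135 and x + 7y = 147.
Solving simultaneously gives x = 28, y = 17.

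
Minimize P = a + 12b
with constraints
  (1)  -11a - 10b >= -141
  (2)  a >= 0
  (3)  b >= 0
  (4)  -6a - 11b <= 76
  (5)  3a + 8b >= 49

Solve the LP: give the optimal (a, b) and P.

Extreme points and P = a + 12b:
  (0, 141/10) → P = 846/5
  (11, 2) → P = 35
  (0, 49/8) → P = 147/2

At the optimal vertex, -11a - 10b = -141 and 3a + 8b = 49.
Solving simultaneously gives a = 11, b = 2.

a = 11, b = 2, minimum P = 35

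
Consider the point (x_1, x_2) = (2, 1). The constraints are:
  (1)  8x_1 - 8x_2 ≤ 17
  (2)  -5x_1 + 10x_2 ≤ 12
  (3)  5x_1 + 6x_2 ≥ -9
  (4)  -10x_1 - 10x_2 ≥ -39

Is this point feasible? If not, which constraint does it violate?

feasible

(1): 8 ≤ 17 ✓
(2): 0 ≤ 12 ✓
(3): 16 ≥ -9 ✓
(4): -30 ≥ -39 ✓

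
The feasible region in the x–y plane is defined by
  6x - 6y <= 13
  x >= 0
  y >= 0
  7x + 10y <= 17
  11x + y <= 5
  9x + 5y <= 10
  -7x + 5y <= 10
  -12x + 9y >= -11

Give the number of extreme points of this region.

Intersecting each pair of boundary lines and keeping only the points that satisfy every inequality leaves:
  (0, 0)
  (0, 17/10)
  (5/11, 0)
  (3/11, 83/55)
  (15/46, 65/46)

5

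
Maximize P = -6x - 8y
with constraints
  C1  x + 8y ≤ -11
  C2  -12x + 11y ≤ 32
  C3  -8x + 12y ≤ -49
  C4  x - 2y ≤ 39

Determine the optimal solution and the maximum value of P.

Extreme points and P = -6x - 8y:
  (65/19, -137/76) → P = -116/19
  (29, -5) → P = -134
  (-923/56, -211/14) → P = 6145/28
  (-493/13, -500/13) → P = 6958/13

The optimum lies where -12x + 11y = 32 and x - 2y = 39.
Solving simultaneously gives x = -493/13, y = -500/13.

x = -493/13, y = -500/13, maximum P = 6958/13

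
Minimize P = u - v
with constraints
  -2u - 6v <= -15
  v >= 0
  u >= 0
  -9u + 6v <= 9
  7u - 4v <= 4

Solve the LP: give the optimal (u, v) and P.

Extreme points and P = u - v:
  (6/11, 51/22) → P = -39/22
  (42/25, 97/50) → P = -13/50
  (10, 33/2) → P = -13/2

At the optimal vertex, -9u + 6v = 9 and 7u - 4v = 4.
Solving simultaneously gives u = 10, v = 33/2.

u = 10, v = 33/2, minimum P = -13/2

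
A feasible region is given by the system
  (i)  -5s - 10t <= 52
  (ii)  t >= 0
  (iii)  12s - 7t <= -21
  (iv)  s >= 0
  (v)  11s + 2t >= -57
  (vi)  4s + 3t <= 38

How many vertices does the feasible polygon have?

Pairwise boundary intersections that survive every other constraint:
  (0, 3)
  (203/64, 135/16)
  (0, 38/3)

3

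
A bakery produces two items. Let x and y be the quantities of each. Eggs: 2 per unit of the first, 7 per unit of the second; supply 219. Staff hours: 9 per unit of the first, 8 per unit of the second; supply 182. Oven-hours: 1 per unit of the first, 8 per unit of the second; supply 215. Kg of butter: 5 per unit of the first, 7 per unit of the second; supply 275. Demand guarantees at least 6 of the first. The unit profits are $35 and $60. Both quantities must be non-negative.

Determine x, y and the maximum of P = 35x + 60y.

x = 6, y = 16, maximum P = 1170

At the optimal vertex, 9x + 8y = 182 and x = 6.
Solving simultaneously gives x = 6, y = 16.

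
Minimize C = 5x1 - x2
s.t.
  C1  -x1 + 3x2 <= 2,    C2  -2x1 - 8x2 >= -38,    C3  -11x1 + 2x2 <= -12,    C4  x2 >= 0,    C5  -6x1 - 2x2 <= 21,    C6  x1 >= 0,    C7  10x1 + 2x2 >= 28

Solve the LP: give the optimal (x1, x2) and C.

x1 = 5/2, x2 = 3/2, minimum C = 11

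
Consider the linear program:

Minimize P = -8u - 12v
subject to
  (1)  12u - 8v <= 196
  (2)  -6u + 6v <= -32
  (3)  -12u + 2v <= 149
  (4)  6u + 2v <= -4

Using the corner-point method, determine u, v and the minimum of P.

u = 5/6, v = -9/2, minimum P = 142/3

Vertices and P = -8u - 12v:
  (-22, -115/2) → P = 866
  (5, -17) → P = 164
  (-479/30, -213/10) → P = 1150/3
  (5/6, -9/2) → P = 142/3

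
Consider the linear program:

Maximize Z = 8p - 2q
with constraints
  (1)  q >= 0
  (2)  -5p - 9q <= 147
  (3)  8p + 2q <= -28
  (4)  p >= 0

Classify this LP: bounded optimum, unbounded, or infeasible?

infeasible

The boundaries q = 0 and -5p - 9q = 147 meet at (-147/5, 0), but that point violates p ≥ 0. Every candidate vertex is excluded by some other constraint, so the feasible region is empty.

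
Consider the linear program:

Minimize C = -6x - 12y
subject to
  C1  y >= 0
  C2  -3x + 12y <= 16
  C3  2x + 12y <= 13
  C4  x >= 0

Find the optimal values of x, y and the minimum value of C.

x = 13/2, y = 0, minimum C = -39

Vertices and C = -6x - 12y:
  (13/2, 0) → C = -39
  (0, 0) → C = 0
  (0, 13/12) → C = -13

The optimum lies where y = 0 and 2x + 12y = 13.
Solving simultaneously gives x = 13/2, y = 0.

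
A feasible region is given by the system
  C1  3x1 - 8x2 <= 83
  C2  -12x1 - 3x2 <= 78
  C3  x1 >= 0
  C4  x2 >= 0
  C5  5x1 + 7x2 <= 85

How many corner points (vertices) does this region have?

Intersecting each pair of boundary lines and keeping only the points that satisfy every inequality leaves:
  (0, 0)
  (0, 85/7)
  (17, 0)

3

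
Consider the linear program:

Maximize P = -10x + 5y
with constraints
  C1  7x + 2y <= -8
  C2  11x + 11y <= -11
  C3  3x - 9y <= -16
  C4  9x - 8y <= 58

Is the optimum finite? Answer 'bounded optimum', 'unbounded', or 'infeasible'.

unbounded

From the feasible point (-25/12, 13/12), moving in the direction (-11, 11) keeps every constraint satisfied while P increases without bound.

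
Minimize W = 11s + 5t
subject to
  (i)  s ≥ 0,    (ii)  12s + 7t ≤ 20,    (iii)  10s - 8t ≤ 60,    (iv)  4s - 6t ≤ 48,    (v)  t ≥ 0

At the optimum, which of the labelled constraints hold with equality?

(i) and (v)

Feasible corners and W = 11s + 5t:
  (0, 20/7) → W = 100/7
  (0, 0) → W = 0
  (5/3, 0) → W = 55/3

The minimum is at (0, 0). Substituting into each constraint, equality holds for (i) and (v); the remaining constraints have slack.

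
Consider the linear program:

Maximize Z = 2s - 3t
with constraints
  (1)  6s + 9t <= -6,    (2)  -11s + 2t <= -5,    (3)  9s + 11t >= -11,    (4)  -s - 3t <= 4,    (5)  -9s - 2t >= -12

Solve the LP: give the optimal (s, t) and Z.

s = 44/25, t = -48/25, maximum Z = 232/25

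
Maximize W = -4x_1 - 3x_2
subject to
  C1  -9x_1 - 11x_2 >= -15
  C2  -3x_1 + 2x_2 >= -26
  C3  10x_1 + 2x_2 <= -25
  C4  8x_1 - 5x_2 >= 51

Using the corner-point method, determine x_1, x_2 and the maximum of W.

x_1 = -28, x_2 = -55, maximum W = 277

Corner points and W = -4x_1 - 3x_2:
  (1/13, -335/26) → W = 997/26
  (-28, -55) → W = 277
  (-23/66, -355/33) → W = 101/3

At the optimal vertex, -3x_1 + 2x_2 = -26 and 8x_1 - 5x_2 = 51.
Solving simultaneously gives x_1 = -28, x_2 = -55.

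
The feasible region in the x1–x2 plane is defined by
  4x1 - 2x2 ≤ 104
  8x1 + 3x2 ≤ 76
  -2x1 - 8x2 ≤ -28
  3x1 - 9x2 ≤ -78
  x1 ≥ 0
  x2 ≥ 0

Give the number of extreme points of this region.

Pairwise boundary intersections that survive every other constraint:
  (50/9, 284/27)
  (0, 76/3)
  (0, 26/3)

3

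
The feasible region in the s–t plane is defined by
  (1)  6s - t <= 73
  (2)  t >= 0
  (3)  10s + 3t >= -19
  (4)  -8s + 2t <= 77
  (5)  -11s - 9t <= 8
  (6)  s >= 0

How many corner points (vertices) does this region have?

4

Of the 15 pairwise boundary intersections, those satisfying every inequality are:
  (73/6, 0)
  (223/4, 523/2)
  (0, 0)
  (0, 77/2)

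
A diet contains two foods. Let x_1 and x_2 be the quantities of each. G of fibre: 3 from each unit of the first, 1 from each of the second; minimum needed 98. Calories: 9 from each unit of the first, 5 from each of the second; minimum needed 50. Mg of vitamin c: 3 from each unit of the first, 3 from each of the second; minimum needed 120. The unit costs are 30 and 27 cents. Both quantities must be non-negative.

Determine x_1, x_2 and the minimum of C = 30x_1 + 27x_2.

Vertices and C = 30x_1 + 27x_2:
  (0, 98) → C = 2646
  (40, 0) → C = 1200
  (29, 11) → C = 1167
The feasible region is unbounded (it extends along (0, 1), (1, 0)), but C strictly increases along every unbounded feasible direction, so there is no improving ray and the minimum is attained at a vertex.

The optimum lies where 3x_1 + x_2 = 98 and 3x_1 + 3x_2 = 120.
Solving simultaneously gives x_1 = 29, x_2 = 11.

x_1 = 29, x_2 = 11, minimum C = 1167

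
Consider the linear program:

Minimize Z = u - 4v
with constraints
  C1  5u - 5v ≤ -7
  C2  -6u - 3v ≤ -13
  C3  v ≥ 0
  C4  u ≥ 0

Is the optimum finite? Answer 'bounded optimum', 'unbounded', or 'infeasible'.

From the feasible point (44/45, 107/45), moving in the direction (0, 1) keeps every constraint satisfied while Z decreases without bound.

unbounded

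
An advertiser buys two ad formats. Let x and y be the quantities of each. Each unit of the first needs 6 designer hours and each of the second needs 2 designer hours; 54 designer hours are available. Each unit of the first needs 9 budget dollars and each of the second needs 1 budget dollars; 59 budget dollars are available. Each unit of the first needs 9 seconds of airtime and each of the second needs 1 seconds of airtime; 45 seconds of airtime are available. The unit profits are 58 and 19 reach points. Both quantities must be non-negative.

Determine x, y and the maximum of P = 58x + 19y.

Vertices and P = 58x + 19y:
  (0, 0) → P = 0
  (0, 27) → P = 513
  (5, 0) → P = 290
  (3, 18) → P = 516

The optimum lies where 6x + 2y = 54 and 9x + y = 45.
Solving simultaneously gives x = 3, y = 18.

x = 3, y = 18, maximum P = 516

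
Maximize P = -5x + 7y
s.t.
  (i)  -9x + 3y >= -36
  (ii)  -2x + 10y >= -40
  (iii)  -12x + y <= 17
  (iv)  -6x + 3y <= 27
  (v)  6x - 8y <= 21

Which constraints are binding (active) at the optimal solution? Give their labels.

(i) and (iv)

Feasible corners and P = -5x + 7y:
  (21, 51) → P = 252
  (25/6, 1/2) → P = -52/3
  (-4/5, 37/5) → P = 279/5
  (-157/90, -59/15) → P = -1693/90

The maximum is at (21, 51). Substituting into each constraint, equality holds for (i) and (iv); the remaining constraints have slack.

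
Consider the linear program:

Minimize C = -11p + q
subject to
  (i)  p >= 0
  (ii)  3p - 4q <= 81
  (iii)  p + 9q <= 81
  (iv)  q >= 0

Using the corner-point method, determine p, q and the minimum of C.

p = 1053/31, q = 162/31, minimum C = -11421/31

Corner points and C = -11p + q:
  (0, 9) → C = 9
  (0, 0) → C = 0
  (1053/31, 162/31) → C = -11421/31
  (27, 0) → C = -297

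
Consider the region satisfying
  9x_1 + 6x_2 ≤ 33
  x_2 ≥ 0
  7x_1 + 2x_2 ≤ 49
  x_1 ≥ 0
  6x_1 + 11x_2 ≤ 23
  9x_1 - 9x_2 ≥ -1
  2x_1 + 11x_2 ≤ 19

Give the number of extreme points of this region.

5

Intersecting each pair of boundary lines and keeping only the points that satisfy every inequality leaves:
  (11/3, 0)
  (25/7, 1/7)
  (0, 0)
  (0, 1/9)
  (196/153, 71/51)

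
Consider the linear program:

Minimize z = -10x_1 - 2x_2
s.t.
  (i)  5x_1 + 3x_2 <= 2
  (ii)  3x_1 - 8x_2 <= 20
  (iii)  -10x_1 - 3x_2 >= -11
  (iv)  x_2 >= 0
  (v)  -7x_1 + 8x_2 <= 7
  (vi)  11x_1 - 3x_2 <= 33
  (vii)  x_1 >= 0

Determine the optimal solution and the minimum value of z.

Feasible corners and z = -10x_1 - 2x_2:
  (2/5, 0) → z = -4
  (0, 2/3) → z = -4/3
  (0, 0) → z = 0

x_1 = 2/5, x_2 = 0, minimum z = -4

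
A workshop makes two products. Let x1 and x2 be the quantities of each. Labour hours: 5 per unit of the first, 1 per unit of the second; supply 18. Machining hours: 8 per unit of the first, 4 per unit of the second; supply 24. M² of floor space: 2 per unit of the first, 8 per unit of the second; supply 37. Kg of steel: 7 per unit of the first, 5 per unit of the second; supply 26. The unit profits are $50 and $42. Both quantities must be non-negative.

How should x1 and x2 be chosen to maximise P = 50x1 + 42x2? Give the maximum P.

x1 = 1/2, x2 = 9/2, maximum P = 214

Feasible corners and P = 50x1 + 42x2:
  (0, 0) → P = 0
  (0, 37/8) → P = 777/4
  (3, 0) → P = 150
  (4/3, 10/3) → P = 620/3
  (1/2, 9/2) → P = 214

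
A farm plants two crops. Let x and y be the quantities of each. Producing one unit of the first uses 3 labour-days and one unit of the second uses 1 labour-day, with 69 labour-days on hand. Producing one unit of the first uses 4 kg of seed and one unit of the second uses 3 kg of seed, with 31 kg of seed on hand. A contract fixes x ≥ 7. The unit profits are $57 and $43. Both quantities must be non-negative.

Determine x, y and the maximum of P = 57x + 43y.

Extreme points and P = 57x + 43y:
  (31/4, 0) → P = 1767/4
  (7, 0) → P = 399
  (7, 1) → P = 442

At the optimal vertex, 4x + 3y = 31 and x = 7.
Solving simultaneously gives x = 7, y = 1.

x = 7, y = 1, maximum P = 442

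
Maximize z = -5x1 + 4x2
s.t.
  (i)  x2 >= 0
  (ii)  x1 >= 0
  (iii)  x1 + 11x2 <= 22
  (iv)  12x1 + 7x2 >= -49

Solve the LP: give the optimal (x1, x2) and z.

x1 = 0, x2 = 2, maximum z = 8

Extreme points and z = -5x1 + 4x2:
  (0, 0) → z = 0
  (22, 0) → z = -110
  (0, 2) → z = 8

The binding constraints are x1 = 0 and x1 + 11x2 = 22.
Solving simultaneously gives x1 = 0, x2 = 2.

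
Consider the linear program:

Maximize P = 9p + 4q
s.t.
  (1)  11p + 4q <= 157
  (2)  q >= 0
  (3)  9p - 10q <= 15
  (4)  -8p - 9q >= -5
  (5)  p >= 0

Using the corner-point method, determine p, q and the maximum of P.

Vertices and P = 9p + 4q:
  (5/8, 0) → P = 45/8
  (0, 0) → P = 0
  (0, 5/9) → P = 20/9

p = 5/8, q = 0, maximum P = 45/8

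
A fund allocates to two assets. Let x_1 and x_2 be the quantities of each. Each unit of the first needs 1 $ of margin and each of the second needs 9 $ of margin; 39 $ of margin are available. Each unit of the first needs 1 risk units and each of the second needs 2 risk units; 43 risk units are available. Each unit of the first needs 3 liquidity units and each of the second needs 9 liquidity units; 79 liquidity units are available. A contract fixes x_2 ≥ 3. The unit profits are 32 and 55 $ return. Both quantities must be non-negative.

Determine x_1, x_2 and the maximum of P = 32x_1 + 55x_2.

x_1 = 12, x_2 = 3, maximum P = 549

The binding constraints are x_1 + 9x_2 = 39 and x_2 = 3.
Solving simultaneously gives x_1 = 12, x_2 = 3.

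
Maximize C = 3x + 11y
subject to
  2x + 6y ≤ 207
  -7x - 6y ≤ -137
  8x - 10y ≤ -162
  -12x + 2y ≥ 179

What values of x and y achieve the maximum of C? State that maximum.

x = -14, y = 235/6, maximum C = 2333/6

The binding constraints are 2x + 6y = 207 and -7x - 6y = -137.
Solving simultaneously gives x = -14, y = 235/6.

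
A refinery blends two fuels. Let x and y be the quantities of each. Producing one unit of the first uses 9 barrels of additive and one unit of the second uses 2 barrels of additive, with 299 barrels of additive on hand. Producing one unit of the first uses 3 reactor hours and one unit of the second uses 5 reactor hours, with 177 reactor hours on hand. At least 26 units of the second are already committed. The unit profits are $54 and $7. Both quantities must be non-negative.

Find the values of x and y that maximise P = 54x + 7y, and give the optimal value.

x = 47/3, y = 26, maximum P = 1028

Feasible corners and P = 54x + 7y:
  (0, 177/5) → P = 1239/5
  (0, 26) → P = 182
  (47/3, 26) → P = 1028

The binding constraints are 3x + 5y = 177 and y = 26.
Solving simultaneously gives x = 47/3, y = 26.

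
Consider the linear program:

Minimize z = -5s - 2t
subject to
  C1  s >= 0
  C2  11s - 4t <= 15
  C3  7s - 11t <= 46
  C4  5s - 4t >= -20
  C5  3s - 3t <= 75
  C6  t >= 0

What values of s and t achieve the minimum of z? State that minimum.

Vertices and z = -5s - 2t:
  (0, 5) → z = -10
  (0, 0) → z = 0
  (35/6, 295/24) → z = -215/4
  (15/11, 0) → z = -75/11

s = 35/6, t = 295/24, minimum z = -215/4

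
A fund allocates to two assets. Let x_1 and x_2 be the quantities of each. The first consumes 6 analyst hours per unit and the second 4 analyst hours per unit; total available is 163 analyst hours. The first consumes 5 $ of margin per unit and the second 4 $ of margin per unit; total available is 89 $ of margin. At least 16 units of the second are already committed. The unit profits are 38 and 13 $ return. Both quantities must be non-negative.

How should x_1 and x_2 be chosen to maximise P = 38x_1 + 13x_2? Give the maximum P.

x_1 = 5, x_2 = 16, maximum P = 398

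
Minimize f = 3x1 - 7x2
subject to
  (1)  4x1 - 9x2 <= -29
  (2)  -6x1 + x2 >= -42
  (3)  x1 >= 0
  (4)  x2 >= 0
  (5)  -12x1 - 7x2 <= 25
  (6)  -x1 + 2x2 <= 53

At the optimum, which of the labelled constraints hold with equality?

Extreme points and f = 3x1 - 7x2:
  (407/50, 171/25) → f = -1173/50
  (0, 29/9) → f = -203/9
  (137/11, 360/11) → f = -2109/11
  (0, 53/2) → f = -371/2

The minimum is at (137/11, 360/11). Substituting into each constraint, equality holds for (2) and (6); the remaining constraints have slack.

(2) and (6)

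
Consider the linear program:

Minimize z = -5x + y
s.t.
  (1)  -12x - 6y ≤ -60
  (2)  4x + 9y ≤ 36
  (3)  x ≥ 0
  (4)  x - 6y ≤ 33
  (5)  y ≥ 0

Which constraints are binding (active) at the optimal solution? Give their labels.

(2) and (5)

Vertices and z = -5x + y:
  (27/7, 16/7) → z = -17
  (5, 0) → z = -25
  (9, 0) → z = -45

The minimum is at (9, 0). Substituting into each constraint, equality holds for (2) and (5); the remaining constraints have slack.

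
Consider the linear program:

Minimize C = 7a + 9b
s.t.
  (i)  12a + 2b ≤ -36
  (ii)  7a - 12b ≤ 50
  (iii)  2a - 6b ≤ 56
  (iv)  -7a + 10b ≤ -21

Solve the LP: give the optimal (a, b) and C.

The binding constraints are 7a - 12b = 50 and -7a + 10b = -21.
Solving simultaneously gives a = -124/7, b = -29/2.

a = -124/7, b = -29/2, minimum C = -509/2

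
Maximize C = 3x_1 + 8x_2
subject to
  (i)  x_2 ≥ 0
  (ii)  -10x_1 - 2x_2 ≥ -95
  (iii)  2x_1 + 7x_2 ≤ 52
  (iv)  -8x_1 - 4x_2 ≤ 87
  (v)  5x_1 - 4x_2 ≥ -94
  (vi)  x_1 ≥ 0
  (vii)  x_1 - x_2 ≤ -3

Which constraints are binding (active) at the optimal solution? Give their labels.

Feasible corners and C = 3x_1 + 8x_2:
  (0, 52/7) → C = 416/7
  (31/9, 58/9) → C = 557/9
  (0, 3) → C = 24

The maximum is at (31/9, 58/9). Substituting into each constraint, equality holds for (iii) and (vii); the remaining constraints have slack.

(iii) and (vii)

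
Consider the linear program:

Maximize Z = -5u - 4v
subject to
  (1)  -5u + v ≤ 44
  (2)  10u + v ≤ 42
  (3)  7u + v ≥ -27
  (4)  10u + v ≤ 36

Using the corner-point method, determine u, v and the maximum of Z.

u = 21, v = -174, maximum Z = 591

Extreme points and Z = -5u - 4v:
  (-71/12, 173/12) → Z = -337/12
  (-8/15, 124/3) → Z = -488/3
  (21, -174) → Z = 591

The optimum lies where 7u + v = -27 and 10u + v = 36.
Solving simultaneously gives u = 21, v = -174.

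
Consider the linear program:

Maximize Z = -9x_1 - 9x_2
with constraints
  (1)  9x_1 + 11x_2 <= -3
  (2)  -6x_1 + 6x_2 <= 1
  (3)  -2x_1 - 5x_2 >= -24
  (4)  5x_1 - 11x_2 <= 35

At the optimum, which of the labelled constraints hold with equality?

(2) and (4)

Extreme points and Z = -9x_1 - 9x_2:
  (-29/120, -3/40) → Z = 57/20
  (16/7, -15/7) → Z = -9/7
  (-221/36, -215/36) → Z = 109

The maximum is at (-221/36, -215/36). Substituting into each constraint, equality holds for (2) and (4); the remaining constraints have slack.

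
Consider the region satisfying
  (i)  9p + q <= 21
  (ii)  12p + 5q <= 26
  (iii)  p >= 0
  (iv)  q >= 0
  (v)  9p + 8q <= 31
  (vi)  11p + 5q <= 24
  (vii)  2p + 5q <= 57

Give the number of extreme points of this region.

Of the 21 pairwise boundary intersections, those satisfying every inequality are:
  (13/6, 0)
  (2, 2/5)
  (0, 0)
  (0, 31/8)
  (37/43, 125/43)

5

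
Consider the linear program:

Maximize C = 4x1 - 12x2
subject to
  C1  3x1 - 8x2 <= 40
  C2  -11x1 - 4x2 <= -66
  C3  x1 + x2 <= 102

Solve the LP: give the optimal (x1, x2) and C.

x1 = 172/25, x2 = -121/50, maximum C = 1414/25

Feasible corners and C = 4x1 - 12x2:
  (172/25, -121/50) → C = 1414/25
  (856/11, 266/11) → C = 232/11
  (-342/7, 1056/7) → C = -14040/7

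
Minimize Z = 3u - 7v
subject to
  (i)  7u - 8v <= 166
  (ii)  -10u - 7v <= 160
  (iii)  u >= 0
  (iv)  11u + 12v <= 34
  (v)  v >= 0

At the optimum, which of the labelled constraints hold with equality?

(iii) and (iv)

Vertices and Z = 3u - 7v:
  (0, 17/6) → Z = -119/6
  (0, 0) → Z = 0
  (34/11, 0) → Z = 102/11

The minimum is at (0, 17/6). Substituting into each constraint, equality holds for (iii) and (iv); the remaining constraints have slack.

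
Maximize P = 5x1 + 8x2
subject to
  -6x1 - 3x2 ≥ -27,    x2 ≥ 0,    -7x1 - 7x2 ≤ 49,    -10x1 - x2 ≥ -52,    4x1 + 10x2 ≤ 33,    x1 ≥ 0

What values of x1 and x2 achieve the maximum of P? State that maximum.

Feasible corners and P = 5x1 + 8x2:
  (9/2, 0) → P = 45/2
  (57/16, 15/8) → P = 525/16
  (0, 0) → P = 0
  (0, 33/10) → P = 132/5

x1 = 57/16, x2 = 15/8, maximum P = 525/16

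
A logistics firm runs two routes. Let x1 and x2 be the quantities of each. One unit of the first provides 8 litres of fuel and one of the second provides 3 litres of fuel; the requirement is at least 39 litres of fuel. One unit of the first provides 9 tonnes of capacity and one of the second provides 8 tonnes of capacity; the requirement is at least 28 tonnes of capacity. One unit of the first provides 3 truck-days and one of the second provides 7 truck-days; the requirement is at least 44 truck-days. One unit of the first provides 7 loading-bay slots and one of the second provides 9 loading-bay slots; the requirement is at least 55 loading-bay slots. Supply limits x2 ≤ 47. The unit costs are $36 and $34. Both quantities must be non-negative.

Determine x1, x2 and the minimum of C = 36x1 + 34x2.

Feasible corners and C = 36x1 + 34x2:
  (0, 13) → C = 442
  (0, 47) → C = 1598
  (44/3, 0) → C = 528
  (3, 5) → C = 278
The feasible region is unbounded (it extends along (1, 0)), but C strictly increases along every unbounded feasible direction, so there is no improving ray and the minimum is attained at a vertex.

x1 = 3, x2 = 5, minimum C = 278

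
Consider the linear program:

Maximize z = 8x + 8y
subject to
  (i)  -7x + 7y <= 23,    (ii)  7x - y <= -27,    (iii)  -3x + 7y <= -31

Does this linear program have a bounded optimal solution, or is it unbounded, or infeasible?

Corner points and z = 8x + 8y:
  (-27/2, -143/14) → z = -1328/7
  (-110/23, -149/23) → z = -2072/23
The feasible region has finitely many vertices and no improving ray; the maximum is -2072/23 at (-110/23, -149/23).

bounded optimum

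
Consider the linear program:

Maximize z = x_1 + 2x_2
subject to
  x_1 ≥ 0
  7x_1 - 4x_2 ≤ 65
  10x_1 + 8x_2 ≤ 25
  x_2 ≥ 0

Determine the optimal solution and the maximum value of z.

x_1 = 0, x_2 = 25/8, maximum z = 25/4

Corner points and z = x_1 + 2x_2:
  (0, 25/8) → z = 25/4
  (0, 0) → z = 0
  (5/2, 0) → z = 5/2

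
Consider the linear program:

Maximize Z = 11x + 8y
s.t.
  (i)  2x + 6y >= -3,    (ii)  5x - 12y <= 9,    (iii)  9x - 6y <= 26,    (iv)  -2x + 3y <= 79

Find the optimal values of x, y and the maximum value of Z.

x = 184/5, y = 763/15, maximum Z = 12176/15

Corner points and Z = 11x + 8y:
  (1/3, -11/18) → Z = -11/9
  (-161/6, 76/9) → Z = -4097/18
  (43/13, 49/78) → Z = 1615/39
  (184/5, 763/15) → Z = 12176/15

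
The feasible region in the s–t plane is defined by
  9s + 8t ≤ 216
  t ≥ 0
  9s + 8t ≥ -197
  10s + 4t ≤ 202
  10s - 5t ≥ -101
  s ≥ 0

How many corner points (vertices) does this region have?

Of the 14 pairwise boundary intersections, those satisfying every inequality are:
  (188/11, 171/22)
  (272/125, 3069/125)
  (101/5, 0)
  (0, 0)
  (0, 101/5)

5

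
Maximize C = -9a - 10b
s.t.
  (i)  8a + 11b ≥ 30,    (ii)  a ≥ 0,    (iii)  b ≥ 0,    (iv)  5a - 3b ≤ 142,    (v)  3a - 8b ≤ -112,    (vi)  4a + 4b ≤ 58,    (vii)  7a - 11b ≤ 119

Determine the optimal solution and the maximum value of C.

Feasible corners and C = -9a - 10b:
  (0, 14) → C = -140
  (0, 29/2) → C = -145
  (4/11, 311/22) → C = -1591/11

a = 0, b = 14, maximum C = -140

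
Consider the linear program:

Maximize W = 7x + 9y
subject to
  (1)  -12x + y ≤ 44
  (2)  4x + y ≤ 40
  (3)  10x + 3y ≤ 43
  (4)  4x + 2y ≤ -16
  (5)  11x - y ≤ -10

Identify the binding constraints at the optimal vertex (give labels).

(1) and (4)

Feasible corners and W = 7x + 9y:
  (-26/7, -4/7) → W = -218/7
  (-34, -364) → W = -3514
  (-18/13, -68/13) → W = -738/13

The maximum is at (-26/7, -4/7). Substituting into each constraint, equality holds for (1) and (4); the remaining constraints have slack.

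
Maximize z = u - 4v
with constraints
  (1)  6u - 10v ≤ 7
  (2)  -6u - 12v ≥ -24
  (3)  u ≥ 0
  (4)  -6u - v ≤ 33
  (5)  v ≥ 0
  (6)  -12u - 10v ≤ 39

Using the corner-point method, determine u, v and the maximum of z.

Vertices and z = u - 4v:
  (27/11, 17/22) → z = -7/11
  (7/6, 0) → z = 7/6
  (0, 2) → z = -8
  (0, 0) → z = 0

u = 7/6, v = 0, maximum z = 7/6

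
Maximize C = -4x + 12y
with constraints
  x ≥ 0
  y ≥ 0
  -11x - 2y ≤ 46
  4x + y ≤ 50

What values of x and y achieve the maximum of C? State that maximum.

x = 0, y = 50, maximum C = 600

The binding constraints are x = 0 and 4x + y = 50.
Solving simultaneously gives x = 0, y = 50.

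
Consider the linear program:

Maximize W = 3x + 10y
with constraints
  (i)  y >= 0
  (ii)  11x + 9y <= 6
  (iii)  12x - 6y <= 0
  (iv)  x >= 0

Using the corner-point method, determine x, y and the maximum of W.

Feasible corners and W = 3x + 10y:
  (0, 0) → W = 0
  (6/29, 12/29) → W = 138/29
  (0, 2/3) → W = 20/3

The optimum lies where 11x + 9y = 6 and x = 0.
Solving simultaneously gives x = 0, y = 2/3.

x = 0, y = 2/3, maximum W = 20/3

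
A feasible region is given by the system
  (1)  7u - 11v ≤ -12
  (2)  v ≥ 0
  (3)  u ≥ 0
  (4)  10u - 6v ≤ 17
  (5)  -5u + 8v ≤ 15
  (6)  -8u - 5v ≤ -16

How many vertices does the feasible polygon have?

4

The feasible vertices (each the meet of two boundaries and inside every other half-plane) are:
  (259/68, 239/68)
  (116/123, 208/123)
  (113/25, 47/10)
  (53/89, 200/89)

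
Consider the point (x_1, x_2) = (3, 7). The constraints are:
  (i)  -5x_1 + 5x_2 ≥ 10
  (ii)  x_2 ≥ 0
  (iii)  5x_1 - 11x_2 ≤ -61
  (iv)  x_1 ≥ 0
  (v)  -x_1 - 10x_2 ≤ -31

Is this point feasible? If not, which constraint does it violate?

feasible

(i): 20 ≥ 10 ✓
(ii): 7 ≥ 0 ✓
(iii): -62 ≤ -61 ✓
(iv): 3 ≥ 0 ✓
(v): -73 ≤ -31 ✓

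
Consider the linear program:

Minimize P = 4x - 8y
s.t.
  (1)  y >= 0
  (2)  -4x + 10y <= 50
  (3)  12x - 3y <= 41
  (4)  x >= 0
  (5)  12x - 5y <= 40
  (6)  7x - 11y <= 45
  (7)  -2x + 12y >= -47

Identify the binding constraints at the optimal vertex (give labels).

Feasible corners and P = 4x - 8y:
  (0, 0) → P = 0
  (10/3, 0) → P = 40/3
  (140/27, 191/27) → P = -968/27
  (0, 5) → P = -40
  (85/24, 1/2) → P = 61/6

The minimum is at (0, 5). Substituting into each constraint, equality holds for (2) and (4); the remaining constraints have slack.

(2) and (4)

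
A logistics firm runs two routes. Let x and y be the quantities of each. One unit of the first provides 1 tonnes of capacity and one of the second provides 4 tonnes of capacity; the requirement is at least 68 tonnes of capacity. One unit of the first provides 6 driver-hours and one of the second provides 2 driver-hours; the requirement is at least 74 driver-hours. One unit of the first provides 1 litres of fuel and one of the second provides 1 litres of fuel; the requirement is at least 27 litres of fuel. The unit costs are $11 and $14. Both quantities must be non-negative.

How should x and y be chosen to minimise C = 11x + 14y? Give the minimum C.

x = 40/3, y = 41/3, minimum C = 338

Feasible corners and C = 11x + 14y:
  (0, 37) → C = 518
  (68, 0) → C = 748
  (40/3, 41/3) → C = 338
  (5, 22) → C = 363
The feasible region is unbounded (it extends along (0, 1), (1, 0)), but C strictly increases along every unbounded feasible direction, so there is no improving ray and the minimum is attained at a vertex.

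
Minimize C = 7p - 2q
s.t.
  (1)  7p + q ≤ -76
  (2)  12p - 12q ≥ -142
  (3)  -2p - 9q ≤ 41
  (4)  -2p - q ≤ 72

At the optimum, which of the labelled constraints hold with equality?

Feasible corners and C = 7p - 2q:
  (-527/48, 41/48) → C = -1257/16
  (-643/61, -135/61) → C = -4231/61
  (-295/22, -52/33) → C = -5987/66

The minimum is at (-295/22, -52/33). Substituting into each constraint, equality holds for (2) and (3); the remaining constraints have slack.

(2) and (3)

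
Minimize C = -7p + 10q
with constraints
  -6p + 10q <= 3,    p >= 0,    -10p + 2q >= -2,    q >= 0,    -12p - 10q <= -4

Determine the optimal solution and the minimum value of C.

Feasible corners and C = -7p + 10q:
  (13/44, 21/44) → C = 119/44
  (1/18, 1/3) → C = 53/18
  (7/31, 4/31) → C = -9/31

p = 7/31, q = 4/31, minimum C = -9/31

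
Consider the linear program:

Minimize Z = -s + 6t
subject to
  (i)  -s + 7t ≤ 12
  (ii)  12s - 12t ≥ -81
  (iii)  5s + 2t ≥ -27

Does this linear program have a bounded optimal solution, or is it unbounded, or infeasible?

unbounded

From the feasible point (-213/37, 33/37), moving in the direction (7, 1) keeps every constraint satisfied while Z decreases without bound.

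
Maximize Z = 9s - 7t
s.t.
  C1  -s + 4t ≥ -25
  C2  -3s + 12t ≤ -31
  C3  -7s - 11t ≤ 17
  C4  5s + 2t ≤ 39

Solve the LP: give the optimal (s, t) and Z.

s = 103/11, t = -43/11, maximum Z = 1228/11

Feasible corners and Z = 9s - 7t:
  (69/13, -64/13) → Z = 1069/13
  (103/11, -43/11) → Z = 1228/11
  (137/117, -268/117) → Z = 3109/117
  (265/33, -19/33) → Z = 2518/33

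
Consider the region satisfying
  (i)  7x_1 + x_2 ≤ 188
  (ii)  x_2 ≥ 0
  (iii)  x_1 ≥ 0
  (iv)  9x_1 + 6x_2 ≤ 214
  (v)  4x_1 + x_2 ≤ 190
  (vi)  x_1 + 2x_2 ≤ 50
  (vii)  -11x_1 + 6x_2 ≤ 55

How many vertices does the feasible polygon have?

5

Intersecting each pair of boundary lines and keeping only the points that satisfy every inequality leaves:
  (0, 0)
  (214/9, 0)
  (0, 55/6)
  (32/3, 59/3)
  (95/14, 605/28)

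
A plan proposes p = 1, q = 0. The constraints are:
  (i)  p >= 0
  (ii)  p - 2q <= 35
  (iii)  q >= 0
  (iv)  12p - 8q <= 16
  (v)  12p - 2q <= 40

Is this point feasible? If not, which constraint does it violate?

(i): 1 ≥ 0 ✓
(ii): 1 ≤ 35 ✓
(iii): 0 ≥ 0 ✓
(iv): 12 ≤ 16 ✓
(v): 12 ≤ 40 ✓

feasible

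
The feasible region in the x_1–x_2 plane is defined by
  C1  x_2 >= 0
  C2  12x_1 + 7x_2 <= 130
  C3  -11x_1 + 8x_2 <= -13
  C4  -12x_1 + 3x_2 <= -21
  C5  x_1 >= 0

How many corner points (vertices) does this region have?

Of the 10 pairwise boundary intersections, those satisfying every inequality are:
  (65/6, 0)
  (7/4, 0)
  (1131/173, 1274/173)
  (43/21, 25/21)

4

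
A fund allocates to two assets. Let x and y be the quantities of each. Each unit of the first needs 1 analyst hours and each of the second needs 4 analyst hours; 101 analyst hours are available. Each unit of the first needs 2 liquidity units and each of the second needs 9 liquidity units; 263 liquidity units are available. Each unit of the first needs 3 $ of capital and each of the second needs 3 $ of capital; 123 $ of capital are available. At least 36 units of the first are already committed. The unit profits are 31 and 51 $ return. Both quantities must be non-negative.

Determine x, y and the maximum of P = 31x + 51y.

x = 36, y = 5, maximum P = 1371

Feasible corners and P = 31x + 51y:
  (41, 0) → P = 1271
  (36, 0) → P = 1116
  (36, 5) → P = 1371

The binding constraints are 3x + 3y = 123 and x = 36.
Solving simultaneously gives x = 36, y = 5.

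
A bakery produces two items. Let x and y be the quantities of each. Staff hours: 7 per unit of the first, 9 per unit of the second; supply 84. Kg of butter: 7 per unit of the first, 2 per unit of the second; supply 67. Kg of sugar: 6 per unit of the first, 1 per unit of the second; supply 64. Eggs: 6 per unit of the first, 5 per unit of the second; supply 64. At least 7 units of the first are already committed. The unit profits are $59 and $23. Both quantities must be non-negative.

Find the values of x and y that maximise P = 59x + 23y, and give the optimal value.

x = 9, y = 2, maximum P = 577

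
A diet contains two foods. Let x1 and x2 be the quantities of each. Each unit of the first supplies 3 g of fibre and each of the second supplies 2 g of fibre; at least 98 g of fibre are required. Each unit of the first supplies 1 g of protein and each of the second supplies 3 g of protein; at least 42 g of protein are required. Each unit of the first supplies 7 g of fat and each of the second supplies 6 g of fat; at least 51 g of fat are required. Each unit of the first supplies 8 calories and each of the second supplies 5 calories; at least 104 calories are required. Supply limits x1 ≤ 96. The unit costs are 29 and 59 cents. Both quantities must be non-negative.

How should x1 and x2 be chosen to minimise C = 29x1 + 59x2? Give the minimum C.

x1 = 30, x2 = 4, minimum C = 1106

Extreme points and C = 29x1 + 59x2:
  (0, 49) → C = 2891
  (42, 0) → C = 1218
  (96, 0) → C = 2784
  (30, 4) → C = 1106
The feasible region is unbounded (it extends along (0, 1)), but C strictly increases along every unbounded feasible direction, so there is no improving ray and the minimum is attained at a vertex.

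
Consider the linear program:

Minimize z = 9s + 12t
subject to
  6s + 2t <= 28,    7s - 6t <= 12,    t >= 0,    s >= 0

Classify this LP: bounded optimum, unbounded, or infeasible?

bounded optimum

Feasible corners and z = 9s + 12t:
  (96/25, 62/25) → z = 1608/25
  (0, 14) → z = 168
  (12/7, 0) → z = 108/7
  (0, 0) → z = 0
The feasible region has finitely many vertices and no improving ray; the minimum is 0 at (0, 0).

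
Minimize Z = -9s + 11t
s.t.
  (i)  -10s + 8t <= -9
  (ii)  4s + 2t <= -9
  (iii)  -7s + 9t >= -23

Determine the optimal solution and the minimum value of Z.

s = -7/10, t = -31/10, minimum Z = -139/5

Corner points and Z = -9s + 11t:
  (-27/26, -63/26) → Z = -225/13
  (-103/34, -167/34) → Z = -455/17
  (-7/10, -31/10) → Z = -139/5

At the optimal vertex, 4s + 2t = -9 and -7s + 9t = -23.
Solving simultaneously gives s = -7/10, t = -31/10.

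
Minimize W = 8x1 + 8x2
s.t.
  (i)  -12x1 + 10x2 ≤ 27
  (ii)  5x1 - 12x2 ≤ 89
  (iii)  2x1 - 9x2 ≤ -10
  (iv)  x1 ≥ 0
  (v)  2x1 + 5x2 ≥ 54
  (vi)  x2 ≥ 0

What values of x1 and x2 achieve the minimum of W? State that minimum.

x1 = 81/16, x2 = 351/40, minimum W = 1107/10

Vertices and W = 8x1 + 8x2:
  (81/16, 351/40) → W = 1107/10
  (307/7, 76/7) → W = 3064/7
  (109/7, 32/7) → W = 1128/7
The feasible region is unbounded (it extends along (12, 5), (5, 6)), but W strictly increases along every unbounded feasible direction, so there is no improving ray and the minimum is attained at a vertex.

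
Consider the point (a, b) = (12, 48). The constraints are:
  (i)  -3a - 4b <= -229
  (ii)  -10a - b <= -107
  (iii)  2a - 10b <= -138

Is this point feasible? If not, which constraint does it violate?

not feasible — violates (i)

Constraint (i): -3a - 4b = -228, which is not ≤ -229. All other constraints are satisfied.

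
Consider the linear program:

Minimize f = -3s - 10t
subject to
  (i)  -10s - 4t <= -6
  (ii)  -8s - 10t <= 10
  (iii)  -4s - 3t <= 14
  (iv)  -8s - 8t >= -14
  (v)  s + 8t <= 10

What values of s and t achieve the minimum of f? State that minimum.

s = 4/7, t = 33/28, minimum f = -27/2

At the optimal vertex, -8s - 8t = -14 and s + 8t = 10.
Solving simultaneously gives s = 4/7, t = 33/28.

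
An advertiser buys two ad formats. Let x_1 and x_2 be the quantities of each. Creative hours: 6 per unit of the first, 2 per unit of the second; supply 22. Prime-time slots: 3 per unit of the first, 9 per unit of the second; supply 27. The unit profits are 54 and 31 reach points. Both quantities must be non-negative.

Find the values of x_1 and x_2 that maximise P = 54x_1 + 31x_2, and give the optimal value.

x_1 = 3, x_2 = 2, maximum P = 224

Vertices and P = 54x_1 + 31x_2:
  (0, 0) → P = 0
  (0, 3) → P = 93
  (11/3, 0) → P = 198
  (3, 2) → P = 224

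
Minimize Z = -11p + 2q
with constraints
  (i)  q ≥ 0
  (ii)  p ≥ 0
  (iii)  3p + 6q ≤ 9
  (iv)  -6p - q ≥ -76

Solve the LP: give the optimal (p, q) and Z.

p = 3, q = 0, minimum Z = -33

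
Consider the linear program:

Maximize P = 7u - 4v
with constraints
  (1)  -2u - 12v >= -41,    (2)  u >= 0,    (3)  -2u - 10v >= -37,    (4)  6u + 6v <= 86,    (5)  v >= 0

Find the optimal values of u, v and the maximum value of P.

Extreme points and P = 7u - 4v:
  (0, 41/12) → P = -41/3
  (17/2, 2) → P = 103/2
  (0, 0) → P = 0
  (319/24, 25/24) → P = 711/8
  (43/3, 0) → P = 301/3

u = 43/3, v = 0, maximum P = 301/3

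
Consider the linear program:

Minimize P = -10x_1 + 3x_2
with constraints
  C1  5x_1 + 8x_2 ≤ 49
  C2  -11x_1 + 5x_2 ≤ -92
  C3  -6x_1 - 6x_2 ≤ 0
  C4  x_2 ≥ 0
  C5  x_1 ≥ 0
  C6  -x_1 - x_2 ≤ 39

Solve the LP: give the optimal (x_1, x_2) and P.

x_1 = 49/5, x_2 = 0, minimum P = -98

Feasible corners and P = -10x_1 + 3x_2:
  (981/113, 79/113) → P = -9573/113
  (49/5, 0) → P = -98
  (92/11, 0) → P = -920/11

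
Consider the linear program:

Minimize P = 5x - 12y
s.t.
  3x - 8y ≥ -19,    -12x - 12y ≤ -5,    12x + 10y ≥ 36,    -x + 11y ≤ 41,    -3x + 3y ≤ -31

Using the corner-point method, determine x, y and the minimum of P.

Extreme points and P = 5x - 12y:
  (191/12, -31/2) → P = 3187/12
  (19/3, -4) → P = 239/3
  (232/15, 77/15) → P = 236/15
The feasible region is unbounded (it extends along (11, 1), (1, -1)), but P strictly increases along every unbounded feasible direction, so there is no improving ray and the minimum is attained at a vertex.

At the optimal vertex, -x + 11y = 41 and -3x + 3y = -31.
Solving simultaneously gives x = 232/15, y = 77/15.

x = 232/15, y = 77/15, minimum P = 236/15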